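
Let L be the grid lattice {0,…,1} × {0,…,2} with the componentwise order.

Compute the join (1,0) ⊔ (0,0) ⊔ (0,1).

(1,1)

Common upper bounds of {(1,0), (0,0), (0,1)}: (1,1), (1,2).
The least among these is (1,1).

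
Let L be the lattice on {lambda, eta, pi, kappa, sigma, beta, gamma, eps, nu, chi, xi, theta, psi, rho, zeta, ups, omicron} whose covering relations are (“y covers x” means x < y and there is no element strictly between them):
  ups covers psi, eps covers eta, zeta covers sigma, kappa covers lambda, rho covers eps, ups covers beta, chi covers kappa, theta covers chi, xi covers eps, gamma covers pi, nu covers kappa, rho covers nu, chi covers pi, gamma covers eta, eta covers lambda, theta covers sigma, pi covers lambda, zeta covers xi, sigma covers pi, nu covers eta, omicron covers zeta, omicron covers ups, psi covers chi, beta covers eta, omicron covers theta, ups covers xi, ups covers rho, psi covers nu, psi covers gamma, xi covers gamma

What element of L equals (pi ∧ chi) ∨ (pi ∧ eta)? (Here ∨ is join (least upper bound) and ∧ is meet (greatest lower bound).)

pi

pi ∧ chi = pi
pi ∧ eta = lambda
pi ∨ lambda = pi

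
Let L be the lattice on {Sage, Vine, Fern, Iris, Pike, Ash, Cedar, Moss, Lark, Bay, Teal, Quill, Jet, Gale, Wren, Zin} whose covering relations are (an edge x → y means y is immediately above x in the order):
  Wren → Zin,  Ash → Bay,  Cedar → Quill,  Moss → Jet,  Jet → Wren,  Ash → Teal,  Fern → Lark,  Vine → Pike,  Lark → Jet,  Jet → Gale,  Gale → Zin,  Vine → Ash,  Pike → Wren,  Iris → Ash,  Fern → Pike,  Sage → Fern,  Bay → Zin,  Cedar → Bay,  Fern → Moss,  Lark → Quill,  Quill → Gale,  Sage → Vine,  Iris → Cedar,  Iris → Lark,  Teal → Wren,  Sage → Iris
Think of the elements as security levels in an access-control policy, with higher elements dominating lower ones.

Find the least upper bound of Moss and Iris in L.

Jet

Common upper bounds of {Moss, Iris}: Gale, Jet, Wren, Zin.
The least among these is Jet.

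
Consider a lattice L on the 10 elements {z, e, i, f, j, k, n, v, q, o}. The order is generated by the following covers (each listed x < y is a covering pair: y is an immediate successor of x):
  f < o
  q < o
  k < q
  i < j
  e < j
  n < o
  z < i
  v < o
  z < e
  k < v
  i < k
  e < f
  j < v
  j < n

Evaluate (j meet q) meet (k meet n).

i

j ∧ q = i
k ∧ n = i
i ∧ i = i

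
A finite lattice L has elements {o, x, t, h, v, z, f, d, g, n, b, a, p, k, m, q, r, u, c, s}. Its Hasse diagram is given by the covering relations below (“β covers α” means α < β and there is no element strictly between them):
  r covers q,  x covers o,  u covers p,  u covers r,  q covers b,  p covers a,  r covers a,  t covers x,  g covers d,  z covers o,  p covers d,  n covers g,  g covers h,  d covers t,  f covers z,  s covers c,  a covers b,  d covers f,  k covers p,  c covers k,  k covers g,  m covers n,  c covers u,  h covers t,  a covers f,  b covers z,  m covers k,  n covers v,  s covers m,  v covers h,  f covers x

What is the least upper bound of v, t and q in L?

s

Common upper bounds of {v, t, q}: s.
The least among these is s.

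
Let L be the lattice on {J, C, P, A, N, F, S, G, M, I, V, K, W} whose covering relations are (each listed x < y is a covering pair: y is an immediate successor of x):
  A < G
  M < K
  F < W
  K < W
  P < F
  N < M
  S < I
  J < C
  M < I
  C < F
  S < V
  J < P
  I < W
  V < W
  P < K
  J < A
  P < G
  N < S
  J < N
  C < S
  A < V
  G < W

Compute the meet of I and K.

Common lower bounds of {I, K}: J, M, N.
The greatest among these is M.

M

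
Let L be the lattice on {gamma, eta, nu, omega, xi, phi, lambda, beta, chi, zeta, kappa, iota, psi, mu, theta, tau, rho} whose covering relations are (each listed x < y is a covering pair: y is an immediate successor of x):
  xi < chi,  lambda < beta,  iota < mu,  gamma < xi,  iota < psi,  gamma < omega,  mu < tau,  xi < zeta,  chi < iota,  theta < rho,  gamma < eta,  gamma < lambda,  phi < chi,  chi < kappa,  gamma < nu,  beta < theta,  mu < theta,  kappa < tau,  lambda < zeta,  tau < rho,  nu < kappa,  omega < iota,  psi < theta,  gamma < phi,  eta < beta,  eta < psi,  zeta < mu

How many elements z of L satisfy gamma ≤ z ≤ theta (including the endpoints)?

The interval [gamma, theta] = {beta, chi, eta, gamma, iota, lambda, mu, omega, phi, psi, theta, xi, zeta}, which has 13 elements.

13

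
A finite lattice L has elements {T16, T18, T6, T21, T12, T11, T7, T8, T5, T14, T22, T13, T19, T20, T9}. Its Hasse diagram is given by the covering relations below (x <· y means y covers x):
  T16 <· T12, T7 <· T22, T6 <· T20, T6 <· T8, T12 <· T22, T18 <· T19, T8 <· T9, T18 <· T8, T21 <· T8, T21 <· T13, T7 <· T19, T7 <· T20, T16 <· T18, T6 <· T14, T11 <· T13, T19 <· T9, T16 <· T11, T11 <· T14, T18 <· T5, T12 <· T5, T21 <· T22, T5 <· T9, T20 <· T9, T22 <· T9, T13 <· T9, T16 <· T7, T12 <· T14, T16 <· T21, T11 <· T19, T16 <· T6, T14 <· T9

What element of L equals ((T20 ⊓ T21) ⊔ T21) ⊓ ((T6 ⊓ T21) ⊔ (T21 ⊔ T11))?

T21

T20 ∧ T21 = T16
T16 ∨ T21 = T21
T6 ∧ T21 = T16
T21 ∨ T11 = T13
T16 ∨ T13 = T13
T21 ∧ T13 = T21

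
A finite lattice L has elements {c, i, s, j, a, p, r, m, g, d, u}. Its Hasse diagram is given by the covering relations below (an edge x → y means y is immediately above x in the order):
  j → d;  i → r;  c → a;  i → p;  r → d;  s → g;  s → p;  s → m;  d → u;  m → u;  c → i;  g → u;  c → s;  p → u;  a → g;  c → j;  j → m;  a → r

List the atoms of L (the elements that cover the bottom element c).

a, i, j, s

The atoms are exactly the elements that cover c: a, i, j, s.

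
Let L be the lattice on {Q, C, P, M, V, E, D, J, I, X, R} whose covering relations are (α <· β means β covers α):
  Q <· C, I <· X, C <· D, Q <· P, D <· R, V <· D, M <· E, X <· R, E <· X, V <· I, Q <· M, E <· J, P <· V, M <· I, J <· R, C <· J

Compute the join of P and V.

V

Common upper bounds of {P, V}: D, I, R, V, X.
The least among these is V.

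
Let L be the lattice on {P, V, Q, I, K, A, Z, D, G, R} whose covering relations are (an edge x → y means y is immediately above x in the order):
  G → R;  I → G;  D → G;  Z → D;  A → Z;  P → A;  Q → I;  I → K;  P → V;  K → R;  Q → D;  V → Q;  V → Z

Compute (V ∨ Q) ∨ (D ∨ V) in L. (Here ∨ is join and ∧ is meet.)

V ∨ Q = Q
D ∨ V = D
Q ∨ D = D

D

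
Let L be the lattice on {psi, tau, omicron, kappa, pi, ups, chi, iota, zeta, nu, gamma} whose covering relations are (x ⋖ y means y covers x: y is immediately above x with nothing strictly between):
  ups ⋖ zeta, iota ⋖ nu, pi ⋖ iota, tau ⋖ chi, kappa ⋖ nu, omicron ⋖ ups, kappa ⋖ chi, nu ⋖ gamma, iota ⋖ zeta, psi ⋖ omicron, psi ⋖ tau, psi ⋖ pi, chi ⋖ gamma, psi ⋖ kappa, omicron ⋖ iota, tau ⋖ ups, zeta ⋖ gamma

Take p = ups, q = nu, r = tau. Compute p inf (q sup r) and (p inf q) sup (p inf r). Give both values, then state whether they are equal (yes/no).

ups; ups; yes

q sup r = gamma, so p inf (q sup r) = ups inf gamma = ups.
p inf q = omicron and p inf r = tau, so (p inf q) sup (p inf r) = omicron sup tau = ups.
Equal: yes.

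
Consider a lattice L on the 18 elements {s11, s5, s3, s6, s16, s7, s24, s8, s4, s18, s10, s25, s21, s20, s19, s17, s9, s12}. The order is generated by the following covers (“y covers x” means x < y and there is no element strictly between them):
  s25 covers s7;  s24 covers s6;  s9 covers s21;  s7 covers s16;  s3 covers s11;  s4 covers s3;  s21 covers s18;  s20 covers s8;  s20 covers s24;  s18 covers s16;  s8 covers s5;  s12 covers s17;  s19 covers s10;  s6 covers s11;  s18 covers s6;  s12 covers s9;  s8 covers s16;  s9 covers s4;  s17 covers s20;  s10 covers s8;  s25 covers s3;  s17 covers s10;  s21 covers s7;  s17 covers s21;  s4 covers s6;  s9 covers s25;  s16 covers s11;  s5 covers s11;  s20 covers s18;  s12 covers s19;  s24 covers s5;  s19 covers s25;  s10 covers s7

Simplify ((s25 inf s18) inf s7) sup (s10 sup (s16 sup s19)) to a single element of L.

s25 ∧ s18 = s16
s16 ∧ s7 = s16
s16 ∨ s19 = s19
s10 ∨ s19 = s19
s16 ∨ s19 = s19

s19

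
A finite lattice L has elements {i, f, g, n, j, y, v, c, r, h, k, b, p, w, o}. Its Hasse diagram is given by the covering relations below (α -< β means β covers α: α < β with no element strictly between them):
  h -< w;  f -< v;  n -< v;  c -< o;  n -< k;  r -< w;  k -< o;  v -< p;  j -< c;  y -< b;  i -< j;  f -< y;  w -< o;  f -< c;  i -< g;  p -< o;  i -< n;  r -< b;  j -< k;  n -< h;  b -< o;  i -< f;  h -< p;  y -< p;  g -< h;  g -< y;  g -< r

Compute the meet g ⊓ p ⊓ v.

i

Common lower bounds of {g, p, v}: i.
The greatest among these is i.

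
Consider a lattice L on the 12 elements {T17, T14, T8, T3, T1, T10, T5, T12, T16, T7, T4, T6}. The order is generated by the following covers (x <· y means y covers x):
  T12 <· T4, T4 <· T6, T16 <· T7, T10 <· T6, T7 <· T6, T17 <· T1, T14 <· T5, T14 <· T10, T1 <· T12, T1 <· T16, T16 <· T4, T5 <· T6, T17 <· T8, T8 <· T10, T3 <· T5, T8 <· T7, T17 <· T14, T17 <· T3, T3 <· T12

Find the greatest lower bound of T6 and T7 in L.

Common lower bounds of {T6, T7}: T1, T16, T17, T7, T8.
The greatest among these is T7.

T7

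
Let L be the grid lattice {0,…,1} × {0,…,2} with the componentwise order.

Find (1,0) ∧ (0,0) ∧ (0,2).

(0,0)

In a product of chains, the meet is componentwise min, giving (0,0).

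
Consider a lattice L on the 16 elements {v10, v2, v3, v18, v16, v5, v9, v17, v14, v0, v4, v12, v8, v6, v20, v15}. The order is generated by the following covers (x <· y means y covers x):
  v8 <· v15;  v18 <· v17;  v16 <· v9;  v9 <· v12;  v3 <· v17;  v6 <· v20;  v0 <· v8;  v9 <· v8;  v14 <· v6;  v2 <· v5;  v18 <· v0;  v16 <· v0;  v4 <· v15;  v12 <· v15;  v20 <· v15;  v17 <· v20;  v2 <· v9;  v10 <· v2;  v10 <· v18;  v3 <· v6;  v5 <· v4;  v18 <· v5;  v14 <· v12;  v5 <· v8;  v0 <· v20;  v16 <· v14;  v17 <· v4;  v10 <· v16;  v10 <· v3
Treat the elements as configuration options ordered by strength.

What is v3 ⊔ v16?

Common upper bounds of {v3, v16}: v15, v20, v6.
The least among these is v6.

v6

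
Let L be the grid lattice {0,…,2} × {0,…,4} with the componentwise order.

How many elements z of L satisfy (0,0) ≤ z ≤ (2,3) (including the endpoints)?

12

The interval [(0,0), (2,3)] = {(0,0), (0,1), (0,2), (0,3), (1,0), (1,1), (1,2), (1,3), (2,0), (2,1), (2,2), (2,3)}, which has 12 elements.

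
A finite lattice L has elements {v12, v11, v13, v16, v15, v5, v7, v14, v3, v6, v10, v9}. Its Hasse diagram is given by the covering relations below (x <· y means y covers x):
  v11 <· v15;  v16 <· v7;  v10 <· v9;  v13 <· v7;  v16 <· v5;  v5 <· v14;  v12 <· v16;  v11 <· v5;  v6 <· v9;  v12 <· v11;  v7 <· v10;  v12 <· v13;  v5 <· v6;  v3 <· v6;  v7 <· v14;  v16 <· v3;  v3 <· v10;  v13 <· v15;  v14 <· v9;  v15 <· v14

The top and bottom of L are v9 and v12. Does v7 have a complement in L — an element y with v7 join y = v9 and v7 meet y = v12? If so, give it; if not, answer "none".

For every candidate y, either v7 ∨ y ≠ v9 or v7 ∧ y ≠ v12; no complement exists.

none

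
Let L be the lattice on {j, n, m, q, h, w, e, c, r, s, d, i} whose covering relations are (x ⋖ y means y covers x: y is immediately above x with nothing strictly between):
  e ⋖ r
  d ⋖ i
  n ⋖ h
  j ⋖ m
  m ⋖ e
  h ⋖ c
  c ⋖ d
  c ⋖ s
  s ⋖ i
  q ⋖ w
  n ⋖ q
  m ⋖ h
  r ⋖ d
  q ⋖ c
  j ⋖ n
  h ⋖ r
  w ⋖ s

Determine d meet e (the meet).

e

Common lower bounds of {d, e}: e, j, m.
The greatest among these is e.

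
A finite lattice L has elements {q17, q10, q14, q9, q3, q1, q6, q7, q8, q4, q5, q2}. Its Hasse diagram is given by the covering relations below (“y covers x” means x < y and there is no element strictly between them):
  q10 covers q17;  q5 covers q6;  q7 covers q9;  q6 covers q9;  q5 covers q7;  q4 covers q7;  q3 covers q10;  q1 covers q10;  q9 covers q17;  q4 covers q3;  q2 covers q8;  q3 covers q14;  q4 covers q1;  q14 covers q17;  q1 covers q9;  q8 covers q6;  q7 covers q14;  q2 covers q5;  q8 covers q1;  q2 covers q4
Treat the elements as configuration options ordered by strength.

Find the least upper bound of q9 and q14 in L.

Common upper bounds of {q9, q14}: q2, q4, q5, q7.
The least among these is q7.

q7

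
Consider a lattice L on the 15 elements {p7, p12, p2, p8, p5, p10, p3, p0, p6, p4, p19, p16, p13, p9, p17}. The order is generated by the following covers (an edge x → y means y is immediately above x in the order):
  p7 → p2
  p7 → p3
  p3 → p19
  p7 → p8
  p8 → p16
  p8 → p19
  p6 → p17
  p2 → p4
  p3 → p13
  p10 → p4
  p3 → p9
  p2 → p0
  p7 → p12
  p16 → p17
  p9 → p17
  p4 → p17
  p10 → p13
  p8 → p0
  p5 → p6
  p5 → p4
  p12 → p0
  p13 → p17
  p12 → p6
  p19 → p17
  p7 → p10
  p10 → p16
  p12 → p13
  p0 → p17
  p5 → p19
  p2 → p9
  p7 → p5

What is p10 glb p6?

p7

Common lower bounds of {p10, p6}: p7.
The greatest among these is p7.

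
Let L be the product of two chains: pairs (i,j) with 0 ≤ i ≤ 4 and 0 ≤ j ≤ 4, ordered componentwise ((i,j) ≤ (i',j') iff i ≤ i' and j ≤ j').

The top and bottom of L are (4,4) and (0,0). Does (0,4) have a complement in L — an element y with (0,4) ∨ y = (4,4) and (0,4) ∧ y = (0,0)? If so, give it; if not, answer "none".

(4,0)

Need y with (0,4) ∨ y = (4,4) and (0,4) ∧ y = (0,0).
Checking each element gives: (4,0).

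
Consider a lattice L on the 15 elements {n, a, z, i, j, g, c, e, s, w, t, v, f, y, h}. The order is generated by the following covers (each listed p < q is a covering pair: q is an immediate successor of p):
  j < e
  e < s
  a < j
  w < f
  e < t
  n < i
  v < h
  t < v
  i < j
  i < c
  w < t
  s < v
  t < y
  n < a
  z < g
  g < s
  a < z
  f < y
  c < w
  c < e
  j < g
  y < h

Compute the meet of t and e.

Common lower bounds of {t, e}: a, c, e, i, j, n.
The greatest among these is e.

e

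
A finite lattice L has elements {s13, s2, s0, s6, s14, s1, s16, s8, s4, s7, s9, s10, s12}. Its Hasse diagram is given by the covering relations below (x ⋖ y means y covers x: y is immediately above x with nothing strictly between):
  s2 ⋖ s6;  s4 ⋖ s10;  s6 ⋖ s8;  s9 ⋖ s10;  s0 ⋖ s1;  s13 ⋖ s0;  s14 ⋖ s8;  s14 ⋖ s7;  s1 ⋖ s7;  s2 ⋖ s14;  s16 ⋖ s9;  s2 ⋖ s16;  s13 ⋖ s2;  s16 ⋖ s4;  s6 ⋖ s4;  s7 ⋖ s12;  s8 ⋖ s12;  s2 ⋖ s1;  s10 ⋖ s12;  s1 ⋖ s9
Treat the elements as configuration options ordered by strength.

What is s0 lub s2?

Common upper bounds of {s0, s2}: s1, s10, s12, s7, s9.
The least among these is s1.

s1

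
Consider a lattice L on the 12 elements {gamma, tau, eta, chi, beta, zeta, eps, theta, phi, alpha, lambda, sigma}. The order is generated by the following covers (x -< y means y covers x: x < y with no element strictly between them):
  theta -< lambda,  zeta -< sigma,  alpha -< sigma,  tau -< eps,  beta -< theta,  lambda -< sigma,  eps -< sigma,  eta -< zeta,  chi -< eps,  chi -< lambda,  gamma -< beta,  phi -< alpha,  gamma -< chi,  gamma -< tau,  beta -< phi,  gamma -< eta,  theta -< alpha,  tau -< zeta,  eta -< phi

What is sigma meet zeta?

Common lower bounds of {sigma, zeta}: eta, gamma, tau, zeta.
The greatest among these is zeta.

zeta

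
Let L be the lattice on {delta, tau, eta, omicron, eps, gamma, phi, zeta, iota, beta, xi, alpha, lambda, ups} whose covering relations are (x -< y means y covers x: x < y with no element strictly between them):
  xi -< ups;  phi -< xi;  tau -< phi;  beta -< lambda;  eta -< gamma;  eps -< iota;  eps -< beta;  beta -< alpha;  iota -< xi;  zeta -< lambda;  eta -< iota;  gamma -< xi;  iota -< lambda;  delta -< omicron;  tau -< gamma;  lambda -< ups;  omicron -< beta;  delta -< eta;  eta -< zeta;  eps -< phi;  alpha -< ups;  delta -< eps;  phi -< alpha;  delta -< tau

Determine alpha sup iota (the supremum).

ups

Common upper bounds of {alpha, iota}: ups.
The least among these is ups.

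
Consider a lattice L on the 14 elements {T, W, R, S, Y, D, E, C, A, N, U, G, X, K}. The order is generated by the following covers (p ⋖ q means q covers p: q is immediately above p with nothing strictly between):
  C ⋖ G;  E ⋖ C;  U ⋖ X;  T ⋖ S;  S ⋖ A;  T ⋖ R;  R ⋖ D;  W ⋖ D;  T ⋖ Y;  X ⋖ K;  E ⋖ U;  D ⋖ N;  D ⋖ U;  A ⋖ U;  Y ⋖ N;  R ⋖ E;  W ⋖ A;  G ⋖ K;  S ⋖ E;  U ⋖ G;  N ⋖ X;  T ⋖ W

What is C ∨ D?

G

Common upper bounds of {C, D}: G, K.
The least among these is G.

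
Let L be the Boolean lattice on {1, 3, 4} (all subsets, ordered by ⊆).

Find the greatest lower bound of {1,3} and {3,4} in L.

Under ⊆, meet is intersection: {1,3} ∩ {3,4} = {3}.

{3}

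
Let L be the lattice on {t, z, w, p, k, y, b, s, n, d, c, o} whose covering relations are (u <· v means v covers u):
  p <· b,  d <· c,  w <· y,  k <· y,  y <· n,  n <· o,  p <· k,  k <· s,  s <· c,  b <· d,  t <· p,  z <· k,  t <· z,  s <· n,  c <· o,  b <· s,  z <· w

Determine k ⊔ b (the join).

Common upper bounds of {k, b}: c, n, o, s.
The least among these is s.

s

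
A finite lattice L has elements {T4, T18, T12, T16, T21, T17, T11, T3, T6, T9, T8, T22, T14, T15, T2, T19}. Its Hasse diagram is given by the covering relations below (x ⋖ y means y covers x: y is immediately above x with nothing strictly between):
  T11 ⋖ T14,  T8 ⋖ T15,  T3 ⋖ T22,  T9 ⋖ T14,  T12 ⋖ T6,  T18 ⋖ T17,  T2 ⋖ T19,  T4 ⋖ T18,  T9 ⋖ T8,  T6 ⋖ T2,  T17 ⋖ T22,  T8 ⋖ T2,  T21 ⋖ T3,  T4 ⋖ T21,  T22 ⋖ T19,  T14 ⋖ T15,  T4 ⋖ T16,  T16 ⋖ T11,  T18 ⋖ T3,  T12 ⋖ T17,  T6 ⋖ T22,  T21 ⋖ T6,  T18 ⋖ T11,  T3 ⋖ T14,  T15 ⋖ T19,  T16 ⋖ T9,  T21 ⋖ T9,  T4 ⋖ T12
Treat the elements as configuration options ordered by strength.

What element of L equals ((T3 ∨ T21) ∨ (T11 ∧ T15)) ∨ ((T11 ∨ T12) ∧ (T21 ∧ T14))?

T14

T3 ∨ T21 = T3
T11 ∧ T15 = T11
T3 ∨ T11 = T14
T11 ∨ T12 = T19
T21 ∧ T14 = T21
T19 ∧ T21 = T21
T14 ∨ T21 = T14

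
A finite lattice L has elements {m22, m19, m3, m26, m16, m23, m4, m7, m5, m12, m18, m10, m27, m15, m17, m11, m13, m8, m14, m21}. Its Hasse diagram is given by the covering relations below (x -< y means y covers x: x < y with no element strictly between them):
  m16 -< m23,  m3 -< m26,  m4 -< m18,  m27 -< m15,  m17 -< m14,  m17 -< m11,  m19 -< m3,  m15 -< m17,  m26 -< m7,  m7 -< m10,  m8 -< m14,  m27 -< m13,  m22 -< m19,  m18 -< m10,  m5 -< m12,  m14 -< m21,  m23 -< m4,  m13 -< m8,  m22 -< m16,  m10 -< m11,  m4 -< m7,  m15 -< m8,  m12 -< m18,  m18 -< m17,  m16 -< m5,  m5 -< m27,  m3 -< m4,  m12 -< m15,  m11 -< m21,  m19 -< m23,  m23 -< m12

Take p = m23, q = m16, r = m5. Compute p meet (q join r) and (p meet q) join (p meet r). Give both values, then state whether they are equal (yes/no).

m16; m16; yes

q join r = m5, so p meet (q join r) = m23 meet m5 = m16.
p meet q = m16 and p meet r = m16, so (p meet q) join (p meet r) = m16 join m16 = m16.
Equal: yes.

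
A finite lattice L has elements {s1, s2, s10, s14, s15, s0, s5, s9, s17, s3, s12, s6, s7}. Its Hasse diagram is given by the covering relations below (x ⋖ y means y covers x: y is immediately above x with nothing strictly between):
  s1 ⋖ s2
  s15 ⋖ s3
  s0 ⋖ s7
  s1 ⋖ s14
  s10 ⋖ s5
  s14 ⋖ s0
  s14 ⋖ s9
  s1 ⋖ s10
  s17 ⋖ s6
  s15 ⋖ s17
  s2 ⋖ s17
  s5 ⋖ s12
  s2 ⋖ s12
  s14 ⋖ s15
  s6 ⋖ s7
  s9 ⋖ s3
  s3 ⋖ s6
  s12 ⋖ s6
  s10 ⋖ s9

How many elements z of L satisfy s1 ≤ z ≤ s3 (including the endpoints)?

The interval [s1, s3] = {s1, s10, s14, s15, s3, s9}, which has 6 elements.

6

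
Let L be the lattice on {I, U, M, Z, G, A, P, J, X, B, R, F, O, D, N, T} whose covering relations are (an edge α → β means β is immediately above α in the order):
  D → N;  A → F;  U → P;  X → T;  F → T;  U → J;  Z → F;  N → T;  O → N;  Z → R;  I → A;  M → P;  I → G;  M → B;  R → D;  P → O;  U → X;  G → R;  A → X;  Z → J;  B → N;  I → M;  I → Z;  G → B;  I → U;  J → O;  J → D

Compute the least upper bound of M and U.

P

Common upper bounds of {M, U}: N, O, P, T.
The least among these is P.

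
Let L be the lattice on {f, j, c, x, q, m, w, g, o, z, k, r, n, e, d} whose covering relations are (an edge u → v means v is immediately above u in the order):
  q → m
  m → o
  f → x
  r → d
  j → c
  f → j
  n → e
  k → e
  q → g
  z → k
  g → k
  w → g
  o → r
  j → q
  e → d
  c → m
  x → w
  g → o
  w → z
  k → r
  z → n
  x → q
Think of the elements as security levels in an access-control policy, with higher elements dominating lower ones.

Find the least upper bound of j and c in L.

Common upper bounds of {j, c}: c, d, m, o, r.
The least among these is c.

c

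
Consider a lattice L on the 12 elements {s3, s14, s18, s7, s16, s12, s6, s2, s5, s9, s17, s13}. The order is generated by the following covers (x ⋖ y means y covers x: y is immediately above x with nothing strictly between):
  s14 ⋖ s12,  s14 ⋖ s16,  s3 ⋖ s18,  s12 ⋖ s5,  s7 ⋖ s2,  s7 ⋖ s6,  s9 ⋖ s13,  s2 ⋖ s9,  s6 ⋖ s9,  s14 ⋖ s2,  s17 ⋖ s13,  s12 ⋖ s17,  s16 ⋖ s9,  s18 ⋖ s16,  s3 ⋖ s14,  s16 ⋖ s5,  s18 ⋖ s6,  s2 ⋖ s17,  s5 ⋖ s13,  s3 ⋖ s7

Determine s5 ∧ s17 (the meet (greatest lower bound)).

s12

Common lower bounds of {s5, s17}: s12, s14, s3.
The greatest among these is s12.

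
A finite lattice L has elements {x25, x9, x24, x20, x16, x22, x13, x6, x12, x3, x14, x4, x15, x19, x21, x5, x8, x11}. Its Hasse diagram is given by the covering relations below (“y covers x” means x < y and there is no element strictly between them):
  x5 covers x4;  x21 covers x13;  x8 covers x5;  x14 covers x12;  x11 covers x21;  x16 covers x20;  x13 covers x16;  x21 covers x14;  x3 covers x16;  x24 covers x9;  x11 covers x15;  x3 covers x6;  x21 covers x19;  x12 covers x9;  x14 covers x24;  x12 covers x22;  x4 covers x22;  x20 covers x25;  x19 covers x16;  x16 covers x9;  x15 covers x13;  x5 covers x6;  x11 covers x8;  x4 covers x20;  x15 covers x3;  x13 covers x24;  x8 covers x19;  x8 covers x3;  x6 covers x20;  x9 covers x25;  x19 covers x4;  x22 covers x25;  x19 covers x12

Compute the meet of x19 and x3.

Common lower bounds of {x19, x3}: x16, x20, x25, x9.
The greatest among these is x16.

x16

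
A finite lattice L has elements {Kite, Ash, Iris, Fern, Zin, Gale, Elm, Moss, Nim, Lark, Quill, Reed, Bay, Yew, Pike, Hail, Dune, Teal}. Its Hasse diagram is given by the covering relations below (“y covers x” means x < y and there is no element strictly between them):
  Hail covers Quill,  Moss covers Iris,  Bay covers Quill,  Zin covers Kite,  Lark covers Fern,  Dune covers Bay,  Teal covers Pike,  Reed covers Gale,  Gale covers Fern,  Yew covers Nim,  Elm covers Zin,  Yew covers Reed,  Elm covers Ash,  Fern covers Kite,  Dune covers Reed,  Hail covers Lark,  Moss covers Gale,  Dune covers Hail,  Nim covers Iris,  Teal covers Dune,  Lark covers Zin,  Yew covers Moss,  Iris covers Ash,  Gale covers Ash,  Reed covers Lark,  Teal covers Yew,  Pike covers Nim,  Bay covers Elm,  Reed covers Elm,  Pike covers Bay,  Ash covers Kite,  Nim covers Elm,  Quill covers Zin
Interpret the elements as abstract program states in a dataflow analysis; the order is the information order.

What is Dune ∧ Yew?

Common lower bounds of {Dune, Yew}: Ash, Elm, Fern, Gale, Kite, Lark, Reed, Zin.
The greatest among these is Reed.

Reed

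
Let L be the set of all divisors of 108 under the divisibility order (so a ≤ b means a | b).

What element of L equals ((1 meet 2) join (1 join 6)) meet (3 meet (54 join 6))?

1 ∧ 2 = 1
1 ∨ 6 = 6
1 ∨ 6 = 6
54 ∨ 6 = 54
3 ∧ 54 = 3
6 ∧ 3 = 3

3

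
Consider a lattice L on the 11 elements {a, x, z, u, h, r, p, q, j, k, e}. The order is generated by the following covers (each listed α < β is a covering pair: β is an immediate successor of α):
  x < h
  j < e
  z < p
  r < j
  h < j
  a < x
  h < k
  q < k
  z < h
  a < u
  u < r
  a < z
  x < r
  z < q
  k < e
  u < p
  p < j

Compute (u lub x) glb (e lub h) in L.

u ∨ x = r
e ∨ h = e
r ∧ e = r

r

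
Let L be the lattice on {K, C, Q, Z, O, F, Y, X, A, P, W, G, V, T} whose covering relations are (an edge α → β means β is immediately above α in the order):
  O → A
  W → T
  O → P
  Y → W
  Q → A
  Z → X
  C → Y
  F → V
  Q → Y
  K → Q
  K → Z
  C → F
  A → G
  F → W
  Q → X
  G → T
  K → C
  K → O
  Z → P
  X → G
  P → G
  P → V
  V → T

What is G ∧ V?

P

Common lower bounds of {G, V}: K, O, P, Z.
The greatest among these is P.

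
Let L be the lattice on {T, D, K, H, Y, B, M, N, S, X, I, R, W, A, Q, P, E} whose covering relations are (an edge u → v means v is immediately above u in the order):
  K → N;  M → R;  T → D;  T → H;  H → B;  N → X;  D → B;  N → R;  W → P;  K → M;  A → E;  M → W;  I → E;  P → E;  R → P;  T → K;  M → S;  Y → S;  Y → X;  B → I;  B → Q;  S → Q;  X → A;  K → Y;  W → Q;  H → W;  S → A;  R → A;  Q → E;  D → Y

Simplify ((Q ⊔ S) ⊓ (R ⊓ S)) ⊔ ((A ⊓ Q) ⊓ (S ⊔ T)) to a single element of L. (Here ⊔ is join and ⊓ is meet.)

S

Q ∨ S = Q
R ∧ S = M
Q ∧ M = M
A ∧ Q = S
S ∨ T = S
S ∧ S = S
M ∨ S = S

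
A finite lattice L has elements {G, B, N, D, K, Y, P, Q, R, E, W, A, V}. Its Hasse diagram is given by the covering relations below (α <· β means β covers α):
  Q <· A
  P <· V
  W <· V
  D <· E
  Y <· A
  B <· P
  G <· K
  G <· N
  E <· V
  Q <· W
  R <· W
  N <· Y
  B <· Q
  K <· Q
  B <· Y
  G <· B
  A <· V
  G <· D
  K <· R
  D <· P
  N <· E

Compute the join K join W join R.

Common upper bounds of {K, W, R}: V, W.
The least among these is W.

W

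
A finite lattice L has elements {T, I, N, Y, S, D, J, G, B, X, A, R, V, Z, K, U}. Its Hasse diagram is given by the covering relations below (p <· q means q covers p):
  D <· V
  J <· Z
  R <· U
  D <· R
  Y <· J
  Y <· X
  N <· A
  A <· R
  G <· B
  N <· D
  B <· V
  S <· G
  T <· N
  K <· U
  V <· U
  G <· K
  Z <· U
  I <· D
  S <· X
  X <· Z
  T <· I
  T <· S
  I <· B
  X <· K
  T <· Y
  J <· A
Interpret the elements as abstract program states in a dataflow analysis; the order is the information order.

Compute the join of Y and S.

X

Common upper bounds of {Y, S}: K, U, X, Z.
The least among these is X.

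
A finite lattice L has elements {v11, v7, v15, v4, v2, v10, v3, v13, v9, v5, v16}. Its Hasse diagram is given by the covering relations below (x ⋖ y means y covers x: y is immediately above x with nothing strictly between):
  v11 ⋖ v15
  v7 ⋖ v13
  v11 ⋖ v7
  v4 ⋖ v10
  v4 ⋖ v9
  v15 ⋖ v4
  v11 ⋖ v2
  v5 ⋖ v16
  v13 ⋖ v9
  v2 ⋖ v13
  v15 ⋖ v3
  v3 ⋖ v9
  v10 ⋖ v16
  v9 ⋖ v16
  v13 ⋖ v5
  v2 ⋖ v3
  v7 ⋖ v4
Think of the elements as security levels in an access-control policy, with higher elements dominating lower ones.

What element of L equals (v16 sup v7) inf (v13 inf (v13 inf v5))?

v16 ∨ v7 = v16
v13 ∧ v5 = v13
v13 ∧ v13 = v13
v16 ∧ v13 = v13

v13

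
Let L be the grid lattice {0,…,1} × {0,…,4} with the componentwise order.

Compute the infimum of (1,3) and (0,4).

In a product of chains, the meet is componentwise min, giving (0,3).

(0,3)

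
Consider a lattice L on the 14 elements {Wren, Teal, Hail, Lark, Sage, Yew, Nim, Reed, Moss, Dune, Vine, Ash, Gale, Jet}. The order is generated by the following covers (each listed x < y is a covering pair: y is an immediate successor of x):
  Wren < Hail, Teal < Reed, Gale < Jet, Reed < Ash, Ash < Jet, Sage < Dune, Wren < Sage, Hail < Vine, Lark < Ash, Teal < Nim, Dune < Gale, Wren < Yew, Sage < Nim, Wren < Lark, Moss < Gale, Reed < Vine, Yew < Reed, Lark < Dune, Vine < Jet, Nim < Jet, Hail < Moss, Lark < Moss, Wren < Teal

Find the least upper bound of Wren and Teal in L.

Teal

Common upper bounds of {Wren, Teal}: Ash, Jet, Nim, Reed, Teal, Vine.
The least among these is Teal.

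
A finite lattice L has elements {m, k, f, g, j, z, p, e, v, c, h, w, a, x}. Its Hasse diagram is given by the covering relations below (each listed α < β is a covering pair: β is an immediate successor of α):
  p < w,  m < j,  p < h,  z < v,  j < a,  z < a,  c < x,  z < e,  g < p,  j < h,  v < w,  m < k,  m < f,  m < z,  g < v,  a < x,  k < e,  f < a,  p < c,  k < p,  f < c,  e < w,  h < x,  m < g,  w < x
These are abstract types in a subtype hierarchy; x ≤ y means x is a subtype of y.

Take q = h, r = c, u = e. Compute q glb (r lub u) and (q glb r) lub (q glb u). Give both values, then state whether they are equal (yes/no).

r lub u = x, so q glb (r lub u) = h glb x = h.
q glb r = p and q glb u = k, so (q glb r) lub (q glb u) = p lub k = p.
Equal: no.

h; p; no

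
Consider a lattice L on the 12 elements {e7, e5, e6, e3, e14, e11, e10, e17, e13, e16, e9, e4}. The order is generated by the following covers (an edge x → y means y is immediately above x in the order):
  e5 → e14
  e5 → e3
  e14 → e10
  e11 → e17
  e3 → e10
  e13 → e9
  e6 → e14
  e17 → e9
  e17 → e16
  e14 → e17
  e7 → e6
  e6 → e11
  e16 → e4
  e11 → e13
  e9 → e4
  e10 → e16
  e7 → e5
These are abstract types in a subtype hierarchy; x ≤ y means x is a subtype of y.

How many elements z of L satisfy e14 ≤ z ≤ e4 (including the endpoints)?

The interval [e14, e4] = {e10, e14, e16, e17, e4, e9}, which has 6 elements.

6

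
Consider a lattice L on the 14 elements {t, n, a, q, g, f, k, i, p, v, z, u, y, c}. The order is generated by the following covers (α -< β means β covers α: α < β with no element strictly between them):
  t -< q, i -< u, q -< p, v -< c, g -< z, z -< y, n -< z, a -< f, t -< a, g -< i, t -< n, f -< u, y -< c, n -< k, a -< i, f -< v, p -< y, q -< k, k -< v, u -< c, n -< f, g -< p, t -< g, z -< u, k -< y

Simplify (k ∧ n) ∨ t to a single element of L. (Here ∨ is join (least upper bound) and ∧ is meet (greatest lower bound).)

n

k ∧ n = n
n ∨ t = n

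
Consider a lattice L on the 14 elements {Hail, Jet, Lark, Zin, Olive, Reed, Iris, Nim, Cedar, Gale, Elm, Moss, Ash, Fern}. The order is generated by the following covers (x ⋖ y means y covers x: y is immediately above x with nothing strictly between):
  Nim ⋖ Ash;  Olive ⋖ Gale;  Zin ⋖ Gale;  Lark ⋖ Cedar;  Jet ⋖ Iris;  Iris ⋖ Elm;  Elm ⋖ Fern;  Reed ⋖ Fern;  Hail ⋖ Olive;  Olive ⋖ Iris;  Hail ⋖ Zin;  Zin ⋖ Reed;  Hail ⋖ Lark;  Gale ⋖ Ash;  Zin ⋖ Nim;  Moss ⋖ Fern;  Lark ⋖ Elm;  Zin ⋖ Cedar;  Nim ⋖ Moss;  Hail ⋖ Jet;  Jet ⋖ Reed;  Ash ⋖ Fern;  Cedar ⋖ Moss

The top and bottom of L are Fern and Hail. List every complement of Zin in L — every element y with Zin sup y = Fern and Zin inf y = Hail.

Elm, Iris

Need y with Zin ∨ y = Fern and Zin ∧ y = Hail.
Checking each element gives: Elm, Iris.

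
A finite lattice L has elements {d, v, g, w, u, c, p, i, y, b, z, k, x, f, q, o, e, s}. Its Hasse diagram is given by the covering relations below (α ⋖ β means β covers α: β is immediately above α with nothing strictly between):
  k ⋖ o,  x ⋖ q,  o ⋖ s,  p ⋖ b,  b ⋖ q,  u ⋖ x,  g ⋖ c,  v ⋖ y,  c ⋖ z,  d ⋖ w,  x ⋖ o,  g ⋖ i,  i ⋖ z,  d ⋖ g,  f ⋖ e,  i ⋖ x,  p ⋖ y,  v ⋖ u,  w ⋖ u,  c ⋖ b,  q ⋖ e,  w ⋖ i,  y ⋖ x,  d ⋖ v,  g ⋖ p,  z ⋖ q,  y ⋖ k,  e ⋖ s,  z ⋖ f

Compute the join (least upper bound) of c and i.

Common upper bounds of {c, i}: e, f, q, s, z.
The least among these is z.

z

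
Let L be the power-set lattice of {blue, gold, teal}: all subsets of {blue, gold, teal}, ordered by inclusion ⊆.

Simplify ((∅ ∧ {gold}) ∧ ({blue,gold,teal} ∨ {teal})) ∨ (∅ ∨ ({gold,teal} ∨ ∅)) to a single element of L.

∅ ∧ {gold} = ∅
{blue,gold,teal} ∨ {teal} = {blue,gold,teal}
∅ ∧ {blue,gold,teal} = ∅
{gold,teal} ∨ ∅ = {gold,teal}
∅ ∨ {gold,teal} = {gold,teal}
∅ ∨ {gold,teal} = {gold,teal}

{gold,teal}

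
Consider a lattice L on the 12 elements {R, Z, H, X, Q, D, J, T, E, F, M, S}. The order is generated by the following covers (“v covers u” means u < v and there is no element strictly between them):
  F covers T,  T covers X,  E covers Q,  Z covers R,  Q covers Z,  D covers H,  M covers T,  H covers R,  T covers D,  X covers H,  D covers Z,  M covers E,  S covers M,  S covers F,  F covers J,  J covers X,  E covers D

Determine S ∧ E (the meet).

Common lower bounds of {S, E}: D, E, H, Q, R, Z.
The greatest among these is E.

E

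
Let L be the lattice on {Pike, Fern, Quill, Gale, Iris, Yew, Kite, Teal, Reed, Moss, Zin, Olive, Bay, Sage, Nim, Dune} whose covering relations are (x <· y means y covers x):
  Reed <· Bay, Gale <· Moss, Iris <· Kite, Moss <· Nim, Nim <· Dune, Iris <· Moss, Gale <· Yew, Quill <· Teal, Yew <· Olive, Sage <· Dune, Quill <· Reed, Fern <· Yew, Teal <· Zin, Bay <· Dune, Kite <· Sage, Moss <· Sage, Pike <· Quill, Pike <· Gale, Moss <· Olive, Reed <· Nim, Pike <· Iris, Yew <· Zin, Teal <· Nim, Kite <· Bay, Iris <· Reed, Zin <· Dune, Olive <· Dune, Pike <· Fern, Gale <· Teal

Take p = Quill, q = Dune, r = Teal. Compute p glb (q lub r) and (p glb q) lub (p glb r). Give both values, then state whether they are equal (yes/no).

q lub r = Dune, so p glb (q lub r) = Quill glb Dune = Quill.
p glb q = Quill and p glb r = Quill, so (p glb q) lub (p glb r) = Quill lub Quill = Quill.
Equal: yes.

Quill; Quill; yes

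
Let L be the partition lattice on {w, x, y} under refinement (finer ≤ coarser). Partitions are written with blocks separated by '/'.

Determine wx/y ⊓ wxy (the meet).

The meet (common refinement) of wx/y and wxy intersects blocks pairwise, giving wx/y.

wx/y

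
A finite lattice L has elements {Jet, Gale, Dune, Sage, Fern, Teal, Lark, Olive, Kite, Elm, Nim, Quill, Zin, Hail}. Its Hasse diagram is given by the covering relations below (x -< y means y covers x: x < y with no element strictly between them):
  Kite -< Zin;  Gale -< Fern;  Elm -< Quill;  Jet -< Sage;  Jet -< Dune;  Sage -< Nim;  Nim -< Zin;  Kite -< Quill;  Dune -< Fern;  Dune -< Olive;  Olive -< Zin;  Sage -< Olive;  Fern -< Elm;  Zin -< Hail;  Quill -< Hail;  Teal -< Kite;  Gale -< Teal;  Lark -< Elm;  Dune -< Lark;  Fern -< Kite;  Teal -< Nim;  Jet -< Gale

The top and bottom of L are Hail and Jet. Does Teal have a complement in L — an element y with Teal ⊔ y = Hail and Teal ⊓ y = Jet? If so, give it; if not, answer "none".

none

For every candidate y, either Teal ∨ y ≠ Hail or Teal ∧ y ≠ Jet; no complement exists.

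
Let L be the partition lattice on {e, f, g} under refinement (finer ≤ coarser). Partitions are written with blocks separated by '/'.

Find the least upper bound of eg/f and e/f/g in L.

eg/f

Common upper bounds of {eg/f, e/f/g}: efg, eg/f.
The least among these is eg/f.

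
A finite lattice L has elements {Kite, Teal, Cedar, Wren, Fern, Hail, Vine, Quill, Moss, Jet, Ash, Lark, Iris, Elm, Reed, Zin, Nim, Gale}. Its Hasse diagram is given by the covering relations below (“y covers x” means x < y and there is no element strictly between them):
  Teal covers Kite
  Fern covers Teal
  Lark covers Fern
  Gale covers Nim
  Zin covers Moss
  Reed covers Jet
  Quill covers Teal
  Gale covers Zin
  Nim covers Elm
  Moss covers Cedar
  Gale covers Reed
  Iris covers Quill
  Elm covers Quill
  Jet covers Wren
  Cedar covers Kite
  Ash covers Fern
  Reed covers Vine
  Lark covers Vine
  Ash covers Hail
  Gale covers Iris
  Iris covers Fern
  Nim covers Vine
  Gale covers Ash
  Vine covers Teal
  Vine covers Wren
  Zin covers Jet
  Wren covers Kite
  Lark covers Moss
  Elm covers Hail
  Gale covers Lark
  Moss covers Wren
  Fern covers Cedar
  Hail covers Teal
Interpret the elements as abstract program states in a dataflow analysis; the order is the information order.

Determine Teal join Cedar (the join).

Common upper bounds of {Teal, Cedar}: Ash, Fern, Gale, Iris, Lark.
The least among these is Fern.

Fern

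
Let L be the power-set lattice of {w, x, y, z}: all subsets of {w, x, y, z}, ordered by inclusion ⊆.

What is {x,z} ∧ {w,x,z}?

Common lower bounds of {{x,z}, {w,x,z}}: {x,z}, {x}, {z}, ∅.
The greatest among these is {x,z}.

{x,z}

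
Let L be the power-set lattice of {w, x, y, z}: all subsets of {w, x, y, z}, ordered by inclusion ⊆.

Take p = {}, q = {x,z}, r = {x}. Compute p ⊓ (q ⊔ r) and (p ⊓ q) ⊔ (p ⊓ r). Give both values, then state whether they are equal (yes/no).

q ⊔ r = {x,z}, so p ⊓ (q ⊔ r) = {} ⊓ {x,z} = {}.
p ⊓ q = {} and p ⊓ r = {}, so (p ⊓ q) ⊔ (p ⊓ r) = {} ⊔ {} = {}.
Equal: yes.

{}; {}; yes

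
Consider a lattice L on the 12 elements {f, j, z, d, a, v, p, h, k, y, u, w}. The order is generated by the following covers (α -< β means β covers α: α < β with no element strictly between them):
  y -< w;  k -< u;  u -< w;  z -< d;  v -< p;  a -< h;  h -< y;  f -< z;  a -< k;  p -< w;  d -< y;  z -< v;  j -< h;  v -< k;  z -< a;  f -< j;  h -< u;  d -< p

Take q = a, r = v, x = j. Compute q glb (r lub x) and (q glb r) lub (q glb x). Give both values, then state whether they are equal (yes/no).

r lub x = u, so q glb (r lub x) = a glb u = a.
q glb r = z and q glb x = f, so (q glb r) lub (q glb x) = z lub f = z.
Equal: no.

a; z; no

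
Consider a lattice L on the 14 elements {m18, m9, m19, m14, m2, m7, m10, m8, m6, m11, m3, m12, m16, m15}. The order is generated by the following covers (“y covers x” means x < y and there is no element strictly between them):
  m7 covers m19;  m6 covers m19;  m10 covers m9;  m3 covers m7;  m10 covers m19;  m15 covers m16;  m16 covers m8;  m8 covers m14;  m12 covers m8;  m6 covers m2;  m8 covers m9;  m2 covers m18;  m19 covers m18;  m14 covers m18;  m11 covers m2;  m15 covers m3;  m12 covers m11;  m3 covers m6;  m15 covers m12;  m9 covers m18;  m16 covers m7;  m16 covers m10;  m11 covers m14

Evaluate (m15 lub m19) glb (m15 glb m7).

m15 ∨ m19 = m15
m15 ∧ m7 = m7
m15 ∧ m7 = m7

m7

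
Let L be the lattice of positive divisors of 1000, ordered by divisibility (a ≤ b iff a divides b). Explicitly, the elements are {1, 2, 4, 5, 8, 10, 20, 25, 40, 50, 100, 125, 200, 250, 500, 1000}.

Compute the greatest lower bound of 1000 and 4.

In the divisibility order, the meet is the greatest common divisor: gcd(1000, 4) = 4.

4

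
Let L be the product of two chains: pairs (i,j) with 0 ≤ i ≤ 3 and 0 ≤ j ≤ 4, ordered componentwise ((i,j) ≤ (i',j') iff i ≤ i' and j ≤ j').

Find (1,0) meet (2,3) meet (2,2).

(1,0)

Common lower bounds of {(1,0), (2,3), (2,2)}: (0,0), (1,0).
The greatest among these is (1,0).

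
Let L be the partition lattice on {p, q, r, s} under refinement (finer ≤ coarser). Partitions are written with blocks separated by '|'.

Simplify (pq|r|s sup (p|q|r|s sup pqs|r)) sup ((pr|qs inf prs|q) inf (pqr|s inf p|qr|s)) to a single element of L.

p|q|r|s ∨ pqs|r = pqs|r
pq|r|s ∨ pqs|r = pqs|r
pr|qs ∧ prs|q = pr|q|s
pqr|s ∧ p|qr|s = p|qr|s
pr|q|s ∧ p|qr|s = p|q|r|s
pqs|r ∨ p|q|r|s = pqs|r

pqs|r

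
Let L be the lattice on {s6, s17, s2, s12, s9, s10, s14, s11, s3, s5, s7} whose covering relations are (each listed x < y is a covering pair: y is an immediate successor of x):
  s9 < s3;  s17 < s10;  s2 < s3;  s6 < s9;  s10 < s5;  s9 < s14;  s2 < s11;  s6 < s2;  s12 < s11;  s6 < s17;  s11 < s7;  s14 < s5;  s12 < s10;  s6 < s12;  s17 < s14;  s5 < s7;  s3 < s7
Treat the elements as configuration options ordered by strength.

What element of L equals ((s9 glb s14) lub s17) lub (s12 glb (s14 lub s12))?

s9 ∧ s14 = s9
s9 ∨ s17 = s14
s14 ∨ s12 = s5
s12 ∧ s5 = s12
s14 ∨ s12 = s5

s5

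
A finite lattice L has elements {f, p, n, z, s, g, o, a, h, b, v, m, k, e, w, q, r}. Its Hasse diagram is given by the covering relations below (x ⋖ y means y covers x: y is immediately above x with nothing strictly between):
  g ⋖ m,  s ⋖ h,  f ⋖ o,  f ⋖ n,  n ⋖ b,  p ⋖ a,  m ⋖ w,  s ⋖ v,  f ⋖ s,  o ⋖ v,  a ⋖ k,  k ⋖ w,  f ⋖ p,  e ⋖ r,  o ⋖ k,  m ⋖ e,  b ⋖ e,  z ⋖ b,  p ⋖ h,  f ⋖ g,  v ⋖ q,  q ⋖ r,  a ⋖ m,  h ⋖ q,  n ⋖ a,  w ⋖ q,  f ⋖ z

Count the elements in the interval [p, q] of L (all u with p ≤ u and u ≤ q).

7

The interval [p, q] = {a, h, k, m, p, q, w}, which has 7 elements.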